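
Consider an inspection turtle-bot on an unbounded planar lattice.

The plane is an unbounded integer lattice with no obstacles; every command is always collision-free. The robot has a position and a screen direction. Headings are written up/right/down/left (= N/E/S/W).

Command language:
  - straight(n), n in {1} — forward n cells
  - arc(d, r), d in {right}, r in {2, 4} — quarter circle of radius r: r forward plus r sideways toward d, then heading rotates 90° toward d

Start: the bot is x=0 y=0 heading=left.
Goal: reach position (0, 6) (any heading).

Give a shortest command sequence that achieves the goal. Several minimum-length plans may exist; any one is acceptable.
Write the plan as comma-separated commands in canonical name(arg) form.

arc(right, 2), straight(1), straight(1), arc(right, 2)

initial: x=0 y=0 heading=left
1. arc(right, 2) → x=-2 y=2 heading=up
2. straight(1) → x=-2 y=3 heading=up
3. straight(1) → x=-2 y=4 heading=up
4. arc(right, 2) → x=0 y=6 heading=right
minimal: 4 command(s), checked below 4.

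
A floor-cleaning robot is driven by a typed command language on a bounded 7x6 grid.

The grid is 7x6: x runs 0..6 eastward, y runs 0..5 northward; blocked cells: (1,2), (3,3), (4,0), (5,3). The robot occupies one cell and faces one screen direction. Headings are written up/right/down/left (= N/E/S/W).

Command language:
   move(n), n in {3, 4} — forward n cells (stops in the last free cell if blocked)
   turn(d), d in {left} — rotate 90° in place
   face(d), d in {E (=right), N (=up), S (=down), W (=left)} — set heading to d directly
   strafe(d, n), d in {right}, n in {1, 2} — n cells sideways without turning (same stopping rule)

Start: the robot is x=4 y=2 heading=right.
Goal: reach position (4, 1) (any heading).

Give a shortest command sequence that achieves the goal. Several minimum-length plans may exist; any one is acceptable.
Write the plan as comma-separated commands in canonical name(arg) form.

begin: x=4 y=2 heading=right
[1] after strafe(right, 2): x=4 y=1 heading=right
minimal: 1 command(s), checked below 1.

strafe(right, 2)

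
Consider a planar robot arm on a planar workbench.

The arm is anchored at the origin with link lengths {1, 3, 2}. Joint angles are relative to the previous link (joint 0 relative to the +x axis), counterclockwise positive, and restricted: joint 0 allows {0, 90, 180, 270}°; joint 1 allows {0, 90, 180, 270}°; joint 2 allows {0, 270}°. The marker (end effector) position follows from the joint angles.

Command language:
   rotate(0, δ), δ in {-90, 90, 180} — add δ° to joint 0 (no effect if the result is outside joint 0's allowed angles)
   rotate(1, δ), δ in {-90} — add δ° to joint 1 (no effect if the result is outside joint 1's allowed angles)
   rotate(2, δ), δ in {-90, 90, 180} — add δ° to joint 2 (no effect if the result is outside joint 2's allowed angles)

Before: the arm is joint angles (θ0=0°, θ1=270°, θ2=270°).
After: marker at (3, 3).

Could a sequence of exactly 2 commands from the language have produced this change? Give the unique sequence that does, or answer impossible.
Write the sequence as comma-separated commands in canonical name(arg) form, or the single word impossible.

rotate(1, -90), rotate(1, -90)

initial: joint angles (θ0=0°, θ1=270°, θ2=270°)
1. rotate(1, -90) → joint angles (θ0=0°, θ1=180°, θ2=270°)
2. rotate(1, -90) → joint angles (θ0=0°, θ1=90°, θ2=270°)
all 49 alternatives checked — unique.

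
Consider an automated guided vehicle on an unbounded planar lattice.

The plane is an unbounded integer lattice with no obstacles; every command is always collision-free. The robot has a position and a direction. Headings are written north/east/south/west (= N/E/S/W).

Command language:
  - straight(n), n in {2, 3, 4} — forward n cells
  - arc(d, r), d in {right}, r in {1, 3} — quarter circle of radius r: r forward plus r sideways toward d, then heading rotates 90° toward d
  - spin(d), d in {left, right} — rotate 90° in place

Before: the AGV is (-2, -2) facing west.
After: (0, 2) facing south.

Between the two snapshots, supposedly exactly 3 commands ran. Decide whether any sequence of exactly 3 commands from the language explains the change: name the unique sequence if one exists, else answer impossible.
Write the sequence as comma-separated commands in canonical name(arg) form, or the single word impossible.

arc(right, 1), arc(right, 3), spin(right)

key: running spin(right) before arc(right, 1) would end elsewhere — order is forced
start: (-2, -2) facing west
1. arc(right, 1) → (-3, -1) facing north
2. arc(right, 3) → (0, 2) facing east
3. spin(right) → (0, 2) facing south
no other 3-command option fits: unique.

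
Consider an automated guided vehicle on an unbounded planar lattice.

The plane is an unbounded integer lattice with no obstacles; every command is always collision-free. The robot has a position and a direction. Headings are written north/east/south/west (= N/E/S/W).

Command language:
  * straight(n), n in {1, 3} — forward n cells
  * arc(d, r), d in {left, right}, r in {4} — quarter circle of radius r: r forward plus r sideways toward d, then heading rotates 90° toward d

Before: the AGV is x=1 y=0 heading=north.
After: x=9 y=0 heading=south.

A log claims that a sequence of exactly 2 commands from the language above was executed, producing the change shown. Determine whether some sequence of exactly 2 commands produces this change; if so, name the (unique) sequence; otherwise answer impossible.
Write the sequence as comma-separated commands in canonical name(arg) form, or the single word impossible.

key: position moved to (9,0) AND the heading swung to S — translation plus rotation needed
t0: x=1 y=0 heading=north
1. arc(right, 4) → x=5 y=4 heading=east
2. arc(right, 4) → x=9 y=0 heading=south
no other 2-command option fits: unique.

arc(right, 4), arc(right, 4)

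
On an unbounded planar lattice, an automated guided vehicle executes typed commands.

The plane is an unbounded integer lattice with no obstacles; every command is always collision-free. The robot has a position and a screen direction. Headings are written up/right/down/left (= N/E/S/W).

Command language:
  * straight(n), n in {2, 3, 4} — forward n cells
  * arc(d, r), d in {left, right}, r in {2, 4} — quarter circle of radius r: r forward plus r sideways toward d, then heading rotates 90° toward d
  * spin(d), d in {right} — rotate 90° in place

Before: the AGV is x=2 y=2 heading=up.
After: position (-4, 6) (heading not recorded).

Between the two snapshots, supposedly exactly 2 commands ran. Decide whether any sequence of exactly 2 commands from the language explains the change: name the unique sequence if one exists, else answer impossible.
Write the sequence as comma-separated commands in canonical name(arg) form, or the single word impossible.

key: order matters: swapping arc(left, 4) and straight(2) lands elsewhere
from: x=2 y=2 heading=up
[1] after arc(left, 4): x=-2 y=6 heading=left
[2] after straight(2): x=-4 y=6 heading=left
all 64 alternatives checked — unique.

arc(left, 4), straight(2)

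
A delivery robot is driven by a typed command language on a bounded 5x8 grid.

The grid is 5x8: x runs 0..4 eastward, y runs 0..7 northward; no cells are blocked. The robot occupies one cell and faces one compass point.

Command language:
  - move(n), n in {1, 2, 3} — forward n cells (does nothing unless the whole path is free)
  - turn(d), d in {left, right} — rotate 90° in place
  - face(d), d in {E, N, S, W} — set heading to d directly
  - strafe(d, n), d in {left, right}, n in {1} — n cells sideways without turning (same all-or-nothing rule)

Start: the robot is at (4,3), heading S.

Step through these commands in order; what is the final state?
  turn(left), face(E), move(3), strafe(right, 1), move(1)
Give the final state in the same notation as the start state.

at (4,2), heading E

from: at (4,3), heading S
step 1 (turn(left)): at (4,3), heading E
step 2 (face(E)): at (4,3), heading E
step 3 (move(3)): at (4,3), heading E
step 4 (strafe(right, 1)): at (4,2), heading E
step 5 (move(1)): at (4,2), heading E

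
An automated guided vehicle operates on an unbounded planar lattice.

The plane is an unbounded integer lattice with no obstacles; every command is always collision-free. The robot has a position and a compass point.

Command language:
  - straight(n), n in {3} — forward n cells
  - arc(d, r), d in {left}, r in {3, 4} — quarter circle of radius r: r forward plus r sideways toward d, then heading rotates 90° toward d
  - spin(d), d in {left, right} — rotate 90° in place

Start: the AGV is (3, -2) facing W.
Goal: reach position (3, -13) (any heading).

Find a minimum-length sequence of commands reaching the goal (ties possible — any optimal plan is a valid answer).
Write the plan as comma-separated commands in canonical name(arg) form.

arc(left, 4), straight(3), arc(left, 4)

from: (3, -2) facing W
1. arc(left, 4) → (-1, -6) facing S
2. straight(3) → (-1, -9) facing S
3. arc(left, 4) → (3, -13) facing E
no 2-step plan works, so 3 is optimal.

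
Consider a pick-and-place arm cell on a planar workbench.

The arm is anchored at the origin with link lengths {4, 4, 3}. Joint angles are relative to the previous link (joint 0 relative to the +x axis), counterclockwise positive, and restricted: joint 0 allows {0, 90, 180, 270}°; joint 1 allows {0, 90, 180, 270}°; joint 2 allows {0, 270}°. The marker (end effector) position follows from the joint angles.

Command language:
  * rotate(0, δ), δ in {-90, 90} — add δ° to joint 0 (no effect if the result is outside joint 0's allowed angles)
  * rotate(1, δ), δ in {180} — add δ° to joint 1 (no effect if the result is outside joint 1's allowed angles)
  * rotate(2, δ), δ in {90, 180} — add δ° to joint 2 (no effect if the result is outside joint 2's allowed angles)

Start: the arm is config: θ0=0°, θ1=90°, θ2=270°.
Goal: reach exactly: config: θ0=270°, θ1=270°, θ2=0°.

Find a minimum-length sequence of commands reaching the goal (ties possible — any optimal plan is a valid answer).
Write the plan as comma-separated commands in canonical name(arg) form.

rotate(2, 90), rotate(0, -90), rotate(1, 180)

from: config: θ0=0°, θ1=90°, θ2=270°
1. rotate(2, 90) → config: θ0=0°, θ1=90°, θ2=0°
2. rotate(0, -90) → config: θ0=270°, θ1=90°, θ2=0°
3. rotate(1, 180) → config: θ0=270°, θ1=270°, θ2=0°
minimal: 3 command(s), checked below 3.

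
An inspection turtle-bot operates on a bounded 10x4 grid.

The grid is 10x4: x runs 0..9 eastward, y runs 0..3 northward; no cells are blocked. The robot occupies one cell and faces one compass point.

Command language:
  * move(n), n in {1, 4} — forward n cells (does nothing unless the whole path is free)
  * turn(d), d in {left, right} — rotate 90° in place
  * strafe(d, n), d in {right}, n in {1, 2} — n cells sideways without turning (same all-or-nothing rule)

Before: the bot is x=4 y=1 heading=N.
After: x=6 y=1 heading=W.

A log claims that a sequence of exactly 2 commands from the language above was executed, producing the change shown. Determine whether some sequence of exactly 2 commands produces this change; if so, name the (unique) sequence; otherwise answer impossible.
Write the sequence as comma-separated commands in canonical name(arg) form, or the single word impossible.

strafe(right, 2), turn(left)

key: order matters: swapping strafe(right, 2) and turn(left) lands elsewhere
t0: x=4 y=1 heading=N
t=1 strafe(right, 2) ⇒ x=6 y=1 heading=N
t=2 turn(left) ⇒ x=6 y=1 heading=W
all 36 alternatives checked — unique.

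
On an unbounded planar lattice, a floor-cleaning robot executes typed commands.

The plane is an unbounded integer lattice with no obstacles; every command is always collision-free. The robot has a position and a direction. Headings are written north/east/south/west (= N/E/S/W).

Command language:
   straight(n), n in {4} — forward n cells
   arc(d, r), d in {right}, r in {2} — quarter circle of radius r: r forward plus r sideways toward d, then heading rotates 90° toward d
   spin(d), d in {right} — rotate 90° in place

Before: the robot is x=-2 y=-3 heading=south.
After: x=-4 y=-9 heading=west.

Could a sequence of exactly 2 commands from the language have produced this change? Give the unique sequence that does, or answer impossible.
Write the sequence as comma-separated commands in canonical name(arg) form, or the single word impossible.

straight(4), arc(right, 2)

key: order matters: swapping straight(4) and arc(right, 2) lands elsewhere
from: x=-2 y=-3 heading=south
step 1 (straight(4)): x=-2 y=-7 heading=south
step 2 (arc(right, 2)): x=-4 y=-9 heading=west
all 9 alternatives checked — unique.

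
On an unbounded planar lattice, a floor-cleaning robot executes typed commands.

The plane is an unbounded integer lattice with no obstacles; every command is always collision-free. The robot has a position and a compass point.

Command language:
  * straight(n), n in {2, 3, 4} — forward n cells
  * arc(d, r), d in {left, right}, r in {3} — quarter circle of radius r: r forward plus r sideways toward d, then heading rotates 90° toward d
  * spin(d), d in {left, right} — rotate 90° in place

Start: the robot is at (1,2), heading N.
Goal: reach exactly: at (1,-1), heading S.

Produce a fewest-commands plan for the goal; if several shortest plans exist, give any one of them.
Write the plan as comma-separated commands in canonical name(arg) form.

spin(left), spin(left), straight(3)

start: at (1,2), heading N
[1] after spin(left): at (1,2), heading W
[2] after spin(left): at (1,2), heading S
[3] after straight(3): at (1,-1), heading S
nothing shorter than 3 reaches the goal.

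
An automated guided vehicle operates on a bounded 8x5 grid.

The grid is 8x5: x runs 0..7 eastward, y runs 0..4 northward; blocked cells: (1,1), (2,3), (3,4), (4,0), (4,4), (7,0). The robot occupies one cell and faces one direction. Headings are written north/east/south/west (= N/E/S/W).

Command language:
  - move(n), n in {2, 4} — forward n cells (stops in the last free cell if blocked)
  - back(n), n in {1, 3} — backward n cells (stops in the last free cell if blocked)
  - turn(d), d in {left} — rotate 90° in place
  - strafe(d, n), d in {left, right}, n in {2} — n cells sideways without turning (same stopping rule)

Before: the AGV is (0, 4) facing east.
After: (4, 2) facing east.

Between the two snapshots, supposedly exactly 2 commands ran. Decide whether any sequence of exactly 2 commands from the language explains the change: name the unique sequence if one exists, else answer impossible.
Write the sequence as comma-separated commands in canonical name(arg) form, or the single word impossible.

strafe(right, 2), move(4)

key: still facing E at the end — nothing in the sequence rotates
start: (0, 4) facing east
[1] after strafe(right, 2): (0, 2) facing east
[2] after move(4): (4, 2) facing east
uniquely the one of 49 2-step routes that fits.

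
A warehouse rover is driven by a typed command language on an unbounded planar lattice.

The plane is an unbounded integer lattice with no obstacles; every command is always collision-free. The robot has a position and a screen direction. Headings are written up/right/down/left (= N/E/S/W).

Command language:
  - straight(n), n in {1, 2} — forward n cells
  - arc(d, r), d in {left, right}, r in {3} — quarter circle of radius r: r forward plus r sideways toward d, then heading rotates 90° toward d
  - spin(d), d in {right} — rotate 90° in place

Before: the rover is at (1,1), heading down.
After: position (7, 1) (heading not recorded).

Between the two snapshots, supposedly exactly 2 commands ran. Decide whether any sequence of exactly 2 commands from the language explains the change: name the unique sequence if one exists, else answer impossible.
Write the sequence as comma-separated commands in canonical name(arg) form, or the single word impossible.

from: at (1,1), heading down
[1] after arc(left, 3): at (4,-2), heading right
[2] after arc(left, 3): at (7,1), heading up
no other 2-command option fits: unique.

arc(left, 3), arc(left, 3)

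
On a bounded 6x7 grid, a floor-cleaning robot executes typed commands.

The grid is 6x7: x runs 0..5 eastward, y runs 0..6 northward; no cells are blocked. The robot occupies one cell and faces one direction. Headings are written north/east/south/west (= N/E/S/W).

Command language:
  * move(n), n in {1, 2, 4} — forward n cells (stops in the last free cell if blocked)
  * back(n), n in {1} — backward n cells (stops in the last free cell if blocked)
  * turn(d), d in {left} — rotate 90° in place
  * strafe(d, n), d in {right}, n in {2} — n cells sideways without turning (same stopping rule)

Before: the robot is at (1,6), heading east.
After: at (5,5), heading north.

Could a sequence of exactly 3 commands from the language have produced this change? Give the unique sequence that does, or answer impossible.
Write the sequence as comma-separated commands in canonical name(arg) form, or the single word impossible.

move(4), turn(left), back(1)

key: cell and facing (now N) both changed — the 3 commands mix motion and turning
t0: at (1,6), heading east
1. move(4) → at (5,6), heading east
2. turn(left) → at (5,6), heading north
3. back(1) → at (5,5), heading north
no other 3-command option fits: unique.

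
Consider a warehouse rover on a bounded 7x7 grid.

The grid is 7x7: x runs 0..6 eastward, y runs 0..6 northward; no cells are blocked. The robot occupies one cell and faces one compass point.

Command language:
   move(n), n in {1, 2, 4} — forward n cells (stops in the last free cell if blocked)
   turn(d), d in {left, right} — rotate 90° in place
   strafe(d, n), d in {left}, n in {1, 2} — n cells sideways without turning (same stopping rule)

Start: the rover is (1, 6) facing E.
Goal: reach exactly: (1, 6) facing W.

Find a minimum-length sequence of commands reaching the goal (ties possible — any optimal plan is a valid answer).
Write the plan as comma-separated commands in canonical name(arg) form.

from: (1, 6) facing E
1. turn(right) → (1, 6) facing S
2. turn(right) → (1, 6) facing W
shorter routes all fall short; 2 is best.

turn(right), turn(right)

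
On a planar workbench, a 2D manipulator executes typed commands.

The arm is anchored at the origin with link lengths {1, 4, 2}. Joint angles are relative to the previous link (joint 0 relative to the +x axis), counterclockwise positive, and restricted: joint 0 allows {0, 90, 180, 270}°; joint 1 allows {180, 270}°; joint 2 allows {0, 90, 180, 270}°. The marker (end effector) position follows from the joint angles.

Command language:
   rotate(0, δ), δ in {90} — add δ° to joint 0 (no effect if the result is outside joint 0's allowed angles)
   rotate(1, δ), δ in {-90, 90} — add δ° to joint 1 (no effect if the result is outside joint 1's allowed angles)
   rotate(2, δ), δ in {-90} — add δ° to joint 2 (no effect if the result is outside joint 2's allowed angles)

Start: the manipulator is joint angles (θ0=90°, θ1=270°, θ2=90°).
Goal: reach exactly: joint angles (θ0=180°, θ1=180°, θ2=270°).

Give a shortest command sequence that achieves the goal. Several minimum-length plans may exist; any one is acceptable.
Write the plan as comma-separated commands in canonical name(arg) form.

rotate(2, -90), rotate(2, -90), rotate(1, -90), rotate(0, 90)

start: joint angles (θ0=90°, θ1=270°, θ2=90°)
t=1 rotate(2, -90) ⇒ joint angles (θ0=90°, θ1=270°, θ2=0°)
t=2 rotate(2, -90) ⇒ joint angles (θ0=90°, θ1=270°, θ2=270°)
t=3 rotate(1, -90) ⇒ joint angles (θ0=90°, θ1=180°, θ2=270°)
t=4 rotate(0, 90) ⇒ joint angles (θ0=180°, θ1=180°, θ2=270°)
no 3-step plan works, so 4 is optimal.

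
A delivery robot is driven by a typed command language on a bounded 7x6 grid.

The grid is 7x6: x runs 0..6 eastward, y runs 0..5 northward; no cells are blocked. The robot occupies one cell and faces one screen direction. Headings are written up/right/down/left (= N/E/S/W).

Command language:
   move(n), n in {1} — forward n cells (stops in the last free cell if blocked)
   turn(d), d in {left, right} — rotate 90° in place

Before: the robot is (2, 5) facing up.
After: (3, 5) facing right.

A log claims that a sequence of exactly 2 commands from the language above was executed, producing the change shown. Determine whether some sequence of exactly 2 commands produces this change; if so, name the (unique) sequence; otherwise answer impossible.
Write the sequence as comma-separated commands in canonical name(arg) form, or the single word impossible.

turn(right), move(1)

key: running move(1) before turn(right) would end elsewhere — order is forced
from: (2, 5) facing up
t=1 turn(right) ⇒ (2, 5) facing right
t=2 move(1) ⇒ (3, 5) facing right
all 9 alternatives checked — unique.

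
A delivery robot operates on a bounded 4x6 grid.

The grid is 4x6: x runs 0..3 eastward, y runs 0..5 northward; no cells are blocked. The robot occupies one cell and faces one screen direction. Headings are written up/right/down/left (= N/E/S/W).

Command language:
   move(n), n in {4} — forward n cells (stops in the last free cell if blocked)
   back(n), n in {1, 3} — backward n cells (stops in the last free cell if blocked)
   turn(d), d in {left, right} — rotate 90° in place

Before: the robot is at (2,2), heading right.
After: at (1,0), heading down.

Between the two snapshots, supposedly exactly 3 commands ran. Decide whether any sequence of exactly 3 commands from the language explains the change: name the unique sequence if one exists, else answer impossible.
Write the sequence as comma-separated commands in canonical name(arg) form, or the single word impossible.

key: move(4) runs into the grid edge before its full distance
from: at (2,2), heading right
[1] after back(1): at (1,2), heading right
[2] after turn(right): at (1,2), heading down
[3] after move(4): at (1,0), heading down
no rival 3-sequence matches.

back(1), turn(right), move(4)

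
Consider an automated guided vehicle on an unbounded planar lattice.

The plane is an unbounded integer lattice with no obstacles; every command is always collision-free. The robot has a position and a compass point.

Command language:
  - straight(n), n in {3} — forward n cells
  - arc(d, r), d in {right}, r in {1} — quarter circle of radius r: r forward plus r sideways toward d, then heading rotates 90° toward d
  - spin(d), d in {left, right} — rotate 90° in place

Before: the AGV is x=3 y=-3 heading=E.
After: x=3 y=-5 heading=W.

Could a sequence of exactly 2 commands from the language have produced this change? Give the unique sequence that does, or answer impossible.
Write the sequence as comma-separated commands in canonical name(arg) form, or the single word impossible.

key: position moved to (3,-5) AND the heading swung to W — translation plus rotation needed
start: x=3 y=-3 heading=E
1. arc(right, 1) → x=4 y=-4 heading=S
2. arc(right, 1) → x=3 y=-5 heading=W
no rival 2-sequence matches.

arc(right, 1), arc(right, 1)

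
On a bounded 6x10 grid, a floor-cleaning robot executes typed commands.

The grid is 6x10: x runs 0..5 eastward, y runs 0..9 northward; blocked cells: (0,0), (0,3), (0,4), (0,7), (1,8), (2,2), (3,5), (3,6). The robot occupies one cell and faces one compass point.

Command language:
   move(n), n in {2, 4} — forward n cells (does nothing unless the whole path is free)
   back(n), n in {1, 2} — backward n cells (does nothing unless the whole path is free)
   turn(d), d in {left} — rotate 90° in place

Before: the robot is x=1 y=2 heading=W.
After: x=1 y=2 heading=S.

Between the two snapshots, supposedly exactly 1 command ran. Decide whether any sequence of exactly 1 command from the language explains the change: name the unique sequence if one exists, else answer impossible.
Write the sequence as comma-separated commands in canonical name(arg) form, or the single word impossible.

turn(left)

key: parked at (1,2) the whole time — nothing moves the robot
start: x=1 y=2 heading=W
[1] after turn(left): x=1 y=2 heading=S
no rival 1-sequence matches.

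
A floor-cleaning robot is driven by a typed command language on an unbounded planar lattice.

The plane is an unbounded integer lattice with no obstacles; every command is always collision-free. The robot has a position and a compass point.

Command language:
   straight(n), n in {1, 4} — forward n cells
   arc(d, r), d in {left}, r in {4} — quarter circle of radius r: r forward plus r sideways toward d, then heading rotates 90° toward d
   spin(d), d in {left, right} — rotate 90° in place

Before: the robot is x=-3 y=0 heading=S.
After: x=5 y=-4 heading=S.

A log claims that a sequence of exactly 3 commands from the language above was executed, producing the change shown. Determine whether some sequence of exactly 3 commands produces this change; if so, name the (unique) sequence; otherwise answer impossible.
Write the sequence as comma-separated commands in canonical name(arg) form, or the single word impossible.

arc(left, 4), straight(4), spin(right)

key: heading stays S — rotations cancel among the 3 commands
from: x=-3 y=0 heading=S
step 1 (arc(left, 4)): x=1 y=-4 heading=E
step 2 (straight(4)): x=5 y=-4 heading=E
step 3 (spin(right)): x=5 y=-4 heading=S
no other 3-command option fits: unique.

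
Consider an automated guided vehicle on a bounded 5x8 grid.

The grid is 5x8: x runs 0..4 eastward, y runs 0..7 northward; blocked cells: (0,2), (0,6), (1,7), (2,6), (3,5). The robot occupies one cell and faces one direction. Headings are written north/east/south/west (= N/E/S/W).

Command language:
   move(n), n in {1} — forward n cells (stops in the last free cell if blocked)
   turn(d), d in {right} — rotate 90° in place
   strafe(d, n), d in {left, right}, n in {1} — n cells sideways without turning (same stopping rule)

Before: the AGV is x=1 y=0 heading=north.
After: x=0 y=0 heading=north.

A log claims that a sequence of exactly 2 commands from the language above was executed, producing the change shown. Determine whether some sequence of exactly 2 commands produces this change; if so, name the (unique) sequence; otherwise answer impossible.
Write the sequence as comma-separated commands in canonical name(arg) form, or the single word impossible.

key: the second strafe(left, 1) runs into the grid edge before its full distance
begin: x=1 y=0 heading=north
t=1 strafe(left, 1) ⇒ x=0 y=0 heading=north
t=2 strafe(left, 1) ⇒ x=0 y=0 heading=north
uniquely the one of 16 2-step routes that fits.

strafe(left, 1), strafe(left, 1)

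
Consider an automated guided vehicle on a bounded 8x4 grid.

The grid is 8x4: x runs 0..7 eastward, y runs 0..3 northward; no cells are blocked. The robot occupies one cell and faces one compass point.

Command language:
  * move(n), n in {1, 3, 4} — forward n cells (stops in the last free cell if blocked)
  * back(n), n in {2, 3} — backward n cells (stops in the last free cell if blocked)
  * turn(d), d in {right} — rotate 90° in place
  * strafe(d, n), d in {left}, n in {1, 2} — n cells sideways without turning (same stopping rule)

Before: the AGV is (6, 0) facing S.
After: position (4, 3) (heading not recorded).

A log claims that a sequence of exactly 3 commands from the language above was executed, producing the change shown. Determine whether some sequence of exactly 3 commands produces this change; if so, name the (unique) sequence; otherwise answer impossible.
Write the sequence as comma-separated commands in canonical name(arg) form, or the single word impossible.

all 512 sequences checked — none match.

impossible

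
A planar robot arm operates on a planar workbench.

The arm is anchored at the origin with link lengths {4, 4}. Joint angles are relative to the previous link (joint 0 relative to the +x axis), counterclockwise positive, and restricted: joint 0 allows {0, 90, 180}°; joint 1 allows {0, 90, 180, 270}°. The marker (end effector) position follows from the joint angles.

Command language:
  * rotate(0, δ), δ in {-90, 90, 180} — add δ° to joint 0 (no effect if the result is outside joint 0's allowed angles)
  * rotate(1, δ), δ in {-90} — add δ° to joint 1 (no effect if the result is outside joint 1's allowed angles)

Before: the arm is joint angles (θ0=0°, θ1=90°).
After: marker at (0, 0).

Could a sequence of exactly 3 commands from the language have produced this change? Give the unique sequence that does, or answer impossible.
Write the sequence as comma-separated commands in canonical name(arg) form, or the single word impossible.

rotate(1, -90), rotate(1, -90), rotate(1, -90)

initial: joint angles (θ0=0°, θ1=90°)
[1] after rotate(1, -90): joint angles (θ0=0°, θ1=0°)
[2] after rotate(1, -90): joint angles (θ0=0°, θ1=270°)
[3] after rotate(1, -90): joint angles (θ0=0°, θ1=180°)
all 64 alternatives checked — unique.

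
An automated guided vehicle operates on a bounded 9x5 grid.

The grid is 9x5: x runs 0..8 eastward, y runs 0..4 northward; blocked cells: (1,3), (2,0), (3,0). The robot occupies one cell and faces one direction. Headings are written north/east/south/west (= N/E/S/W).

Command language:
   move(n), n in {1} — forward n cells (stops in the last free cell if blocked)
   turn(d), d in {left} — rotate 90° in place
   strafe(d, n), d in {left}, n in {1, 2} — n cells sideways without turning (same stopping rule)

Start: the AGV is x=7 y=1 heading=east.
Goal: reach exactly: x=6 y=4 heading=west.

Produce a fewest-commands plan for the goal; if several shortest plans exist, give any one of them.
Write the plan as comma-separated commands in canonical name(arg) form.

t0: x=7 y=1 heading=east
t=1 strafe(left, 2) ⇒ x=7 y=3 heading=east
t=2 strafe(left, 2) ⇒ x=7 y=4 heading=east
t=3 turn(left) ⇒ x=7 y=4 heading=north
t=4 turn(left) ⇒ x=7 y=4 heading=west
t=5 move(1) ⇒ x=6 y=4 heading=west
no 4-step plan works, so 5 is optimal.

strafe(left, 2), strafe(left, 2), turn(left), turn(left), move(1)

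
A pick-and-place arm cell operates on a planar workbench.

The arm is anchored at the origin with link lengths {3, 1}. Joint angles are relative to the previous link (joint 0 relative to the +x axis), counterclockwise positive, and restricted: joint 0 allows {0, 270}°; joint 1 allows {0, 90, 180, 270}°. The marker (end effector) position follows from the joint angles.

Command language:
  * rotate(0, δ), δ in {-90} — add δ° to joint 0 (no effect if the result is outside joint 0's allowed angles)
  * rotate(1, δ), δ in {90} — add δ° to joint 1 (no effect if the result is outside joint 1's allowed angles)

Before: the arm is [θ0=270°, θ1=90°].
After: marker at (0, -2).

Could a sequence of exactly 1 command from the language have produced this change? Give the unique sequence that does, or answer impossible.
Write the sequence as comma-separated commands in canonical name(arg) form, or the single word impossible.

t0: [θ0=270°, θ1=90°]
1. rotate(1, 90) → [θ0=270°, θ1=180°]
all 2 alternatives checked — unique.

rotate(1, 90)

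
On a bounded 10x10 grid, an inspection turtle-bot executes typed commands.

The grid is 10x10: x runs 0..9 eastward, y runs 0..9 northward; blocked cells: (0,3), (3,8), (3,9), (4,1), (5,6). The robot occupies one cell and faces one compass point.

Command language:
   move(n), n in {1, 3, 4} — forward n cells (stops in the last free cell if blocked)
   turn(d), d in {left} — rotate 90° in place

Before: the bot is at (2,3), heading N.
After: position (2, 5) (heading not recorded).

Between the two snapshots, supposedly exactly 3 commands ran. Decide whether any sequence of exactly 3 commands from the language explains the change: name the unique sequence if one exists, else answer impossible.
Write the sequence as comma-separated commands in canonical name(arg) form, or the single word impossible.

key: order matters: swapping move(1) and turn(left) lands elsewhere
t0: at (2,3), heading N
1. move(1) → at (2,4), heading N
2. move(1) → at (2,5), heading N
3. turn(left) → at (2,5), heading W
no rival 3-sequence matches.

move(1), move(1), turn(left)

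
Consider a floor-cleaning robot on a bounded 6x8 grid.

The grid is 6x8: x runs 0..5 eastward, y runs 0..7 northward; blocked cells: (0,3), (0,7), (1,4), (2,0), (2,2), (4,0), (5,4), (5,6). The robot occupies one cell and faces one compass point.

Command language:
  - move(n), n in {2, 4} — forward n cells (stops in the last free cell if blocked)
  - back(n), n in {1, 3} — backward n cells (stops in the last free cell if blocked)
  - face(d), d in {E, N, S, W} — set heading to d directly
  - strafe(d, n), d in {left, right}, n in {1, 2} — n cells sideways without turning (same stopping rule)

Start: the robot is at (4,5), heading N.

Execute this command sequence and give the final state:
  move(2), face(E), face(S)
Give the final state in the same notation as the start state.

start: at (4,5), heading N
step 1 (move(2)): at (4,7), heading N
step 2 (face(E)): at (4,7), heading E
step 3 (face(S)): at (4,7), heading S

at (4,7), heading S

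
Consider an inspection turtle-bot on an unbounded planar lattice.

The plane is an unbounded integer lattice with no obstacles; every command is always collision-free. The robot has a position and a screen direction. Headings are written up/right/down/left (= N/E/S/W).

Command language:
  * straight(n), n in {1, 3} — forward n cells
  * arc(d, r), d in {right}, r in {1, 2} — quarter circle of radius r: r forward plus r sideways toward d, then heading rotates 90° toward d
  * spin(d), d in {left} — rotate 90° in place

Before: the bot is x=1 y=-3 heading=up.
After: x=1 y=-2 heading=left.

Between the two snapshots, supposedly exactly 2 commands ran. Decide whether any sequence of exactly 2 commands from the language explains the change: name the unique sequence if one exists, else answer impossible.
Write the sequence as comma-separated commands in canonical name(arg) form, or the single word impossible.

straight(1), spin(left)

key: cell and facing (now W) both changed — the 2 commands mix motion and turning
begin: x=1 y=-3 heading=up
t=1 straight(1) ⇒ x=1 y=-2 heading=up
t=2 spin(left) ⇒ x=1 y=-2 heading=left
no rival 2-sequence matches.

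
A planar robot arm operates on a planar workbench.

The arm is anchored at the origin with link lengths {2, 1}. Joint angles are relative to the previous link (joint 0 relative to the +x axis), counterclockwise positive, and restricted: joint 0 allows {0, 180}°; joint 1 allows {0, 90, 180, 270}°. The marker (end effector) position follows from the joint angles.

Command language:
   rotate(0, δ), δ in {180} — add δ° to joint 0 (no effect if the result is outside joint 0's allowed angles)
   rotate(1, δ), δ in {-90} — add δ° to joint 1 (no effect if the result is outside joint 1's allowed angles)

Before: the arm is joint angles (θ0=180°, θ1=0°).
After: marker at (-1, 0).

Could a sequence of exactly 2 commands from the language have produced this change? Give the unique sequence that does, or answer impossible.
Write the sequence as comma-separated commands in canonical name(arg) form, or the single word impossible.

begin: joint angles (θ0=180°, θ1=0°)
t=1 rotate(1, -90) ⇒ joint angles (θ0=180°, θ1=270°)
t=2 rotate(1, -90) ⇒ joint angles (θ0=180°, θ1=180°)
uniquely the one of 4 2-step routes that fits.

rotate(1, -90), rotate(1, -90)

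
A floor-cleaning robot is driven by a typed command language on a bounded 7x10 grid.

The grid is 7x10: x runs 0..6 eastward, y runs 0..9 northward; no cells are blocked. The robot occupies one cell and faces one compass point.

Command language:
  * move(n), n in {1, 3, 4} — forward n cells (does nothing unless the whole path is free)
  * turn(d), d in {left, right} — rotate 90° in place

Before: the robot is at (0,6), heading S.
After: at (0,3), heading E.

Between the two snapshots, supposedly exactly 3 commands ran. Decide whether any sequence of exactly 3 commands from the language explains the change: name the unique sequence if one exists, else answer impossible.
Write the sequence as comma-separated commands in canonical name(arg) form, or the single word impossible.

move(3), move(4), turn(left)

key: position moved to (0,3) AND the heading swung to E — translation plus rotation needed
initial: at (0,6), heading S
step 1 (move(3)): at (0,3), heading S
step 2 (move(4)): at (0,3), heading S
step 3 (turn(left)): at (0,3), heading E
all 125 alternatives checked — unique.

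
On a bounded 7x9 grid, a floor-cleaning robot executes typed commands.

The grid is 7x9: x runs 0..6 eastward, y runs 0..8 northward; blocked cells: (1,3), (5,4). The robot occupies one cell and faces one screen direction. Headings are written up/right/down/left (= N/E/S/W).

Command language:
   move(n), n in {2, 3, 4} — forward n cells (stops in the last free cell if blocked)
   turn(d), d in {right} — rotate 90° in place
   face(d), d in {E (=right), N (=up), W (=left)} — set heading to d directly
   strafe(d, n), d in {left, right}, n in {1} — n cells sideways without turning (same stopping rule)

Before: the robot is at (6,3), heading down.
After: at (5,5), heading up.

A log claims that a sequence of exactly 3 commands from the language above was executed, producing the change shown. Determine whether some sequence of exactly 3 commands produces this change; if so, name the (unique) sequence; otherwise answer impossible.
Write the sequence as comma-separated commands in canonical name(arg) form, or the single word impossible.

face(N), move(2), strafe(left, 1)

key: position moved to (5,5) AND the heading swung to N — translation plus rotation needed
from: at (6,3), heading down
1. face(N) → at (6,3), heading up
2. move(2) → at (6,5), heading up
3. strafe(left, 1) → at (5,5), heading up
no rival 3-sequence matches.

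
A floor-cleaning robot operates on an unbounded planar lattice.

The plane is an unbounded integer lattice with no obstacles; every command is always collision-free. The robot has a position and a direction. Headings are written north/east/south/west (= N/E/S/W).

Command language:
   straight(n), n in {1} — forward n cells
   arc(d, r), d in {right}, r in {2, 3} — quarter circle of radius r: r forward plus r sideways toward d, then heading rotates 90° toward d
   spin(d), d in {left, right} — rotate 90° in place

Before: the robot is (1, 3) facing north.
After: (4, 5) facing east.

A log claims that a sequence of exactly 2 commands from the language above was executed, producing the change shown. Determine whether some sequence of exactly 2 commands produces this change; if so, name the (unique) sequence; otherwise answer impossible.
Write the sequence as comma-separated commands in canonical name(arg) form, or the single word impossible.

arc(right, 2), straight(1)

key: position moved to (4,5) AND the heading swung to E — translation plus rotation needed
from: (1, 3) facing north
t=1 arc(right, 2) ⇒ (3, 5) facing east
t=2 straight(1) ⇒ (4, 5) facing east
no other 2-command option fits: unique.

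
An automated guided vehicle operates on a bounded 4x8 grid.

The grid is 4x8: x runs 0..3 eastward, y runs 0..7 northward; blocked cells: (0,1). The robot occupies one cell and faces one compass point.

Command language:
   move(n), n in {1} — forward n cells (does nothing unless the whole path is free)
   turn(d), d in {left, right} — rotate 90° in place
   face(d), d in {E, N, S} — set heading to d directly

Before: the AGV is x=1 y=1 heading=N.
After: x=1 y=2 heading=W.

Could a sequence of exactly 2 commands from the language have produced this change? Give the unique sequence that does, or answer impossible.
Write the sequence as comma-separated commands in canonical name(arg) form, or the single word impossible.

key: cell and facing (now W) both changed — the 2 commands mix motion and turning
initial: x=1 y=1 heading=N
[1] after move(1): x=1 y=2 heading=N
[2] after turn(left): x=1 y=2 heading=W
no rival 2-sequence matches.

move(1), turn(left)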